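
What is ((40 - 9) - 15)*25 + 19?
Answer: 419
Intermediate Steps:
((40 - 9) - 15)*25 + 19 = (31 - 15)*25 + 19 = 16*25 + 19 = 400 + 19 = 419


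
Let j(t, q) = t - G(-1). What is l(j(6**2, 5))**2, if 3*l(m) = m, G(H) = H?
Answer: 1369/9 ≈ 152.11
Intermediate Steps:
j(t, q) = 1 + t (j(t, q) = t - 1*(-1) = t + 1 = 1 + t)
l(m) = m/3
l(j(6**2, 5))**2 = ((1 + 6**2)/3)**2 = ((1 + 36)/3)**2 = ((1/3)*37)**2 = (37/3)**2 = 1369/9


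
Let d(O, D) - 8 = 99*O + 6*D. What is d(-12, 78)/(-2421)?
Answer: 712/2421 ≈ 0.29409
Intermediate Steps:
d(O, D) = 8 + 6*D + 99*O (d(O, D) = 8 + (99*O + 6*D) = 8 + (6*D + 99*O) = 8 + 6*D + 99*O)
d(-12, 78)/(-2421) = (8 + 6*78 + 99*(-12))/(-2421) = (8 + 468 - 1188)*(-1/2421) = -712*(-1/2421) = 712/2421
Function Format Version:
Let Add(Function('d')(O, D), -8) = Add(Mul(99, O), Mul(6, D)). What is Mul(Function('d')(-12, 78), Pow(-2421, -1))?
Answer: Rational(712, 2421) ≈ 0.29409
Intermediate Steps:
Function('d')(O, D) = Add(8, Mul(6, D), Mul(99, O)) (Function('d')(O, D) = Add(8, Add(Mul(99, O), Mul(6, D))) = Add(8, Add(Mul(6, D), Mul(99, O))) = Add(8, Mul(6, D), Mul(99, O)))
Mul(Function('d')(-12, 78), Pow(-2421, -1)) = Mul(Add(8, Mul(6, 78), Mul(99, -12)), Pow(-2421, -1)) = Mul(Add(8, 468, -1188), Rational(-1, 2421)) = Mul(-712, Rational(-1, 2421)) = Rational(712, 2421)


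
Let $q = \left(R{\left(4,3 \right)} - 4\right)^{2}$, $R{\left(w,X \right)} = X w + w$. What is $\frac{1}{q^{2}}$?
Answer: $\frac{1}{20736} \approx 4.8225 \cdot 10^{-5}$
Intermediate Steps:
$R{\left(w,X \right)} = w + X w$
$q = 144$ ($q = \left(4 \left(1 + 3\right) - 4\right)^{2} = \left(4 \cdot 4 - 4\right)^{2} = \left(16 - 4\right)^{2} = 12^{2} = 144$)
$\frac{1}{q^{2}} = \frac{1}{144^{2}} = \frac{1}{20736}$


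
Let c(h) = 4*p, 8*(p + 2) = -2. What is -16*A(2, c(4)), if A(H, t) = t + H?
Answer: 112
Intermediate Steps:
p = -9/4 (p = -2 + (1/8)*(-2) = -2 - 1/4 = -9/4 ≈ -2.2500)
c(h) = -9 (c(h) = 4*(-9/4) = -9)
A(H, t) = H + t
-16*A(2, c(4)) = -16*(2 - 9) = -16*(-7) = 112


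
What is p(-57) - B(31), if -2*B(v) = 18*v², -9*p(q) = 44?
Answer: 77797/9 ≈ 8644.1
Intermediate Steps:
p(q) = -44/9 (p(q) = -⅑*44 = -44/9)
B(v) = -9*v²
p(-57) - B(31) = -44/9 - (-9)*31² = -44/9 - (-9)*961 = -44/9 - 1*(-8649) = -44/9 + 8649 = 77797/9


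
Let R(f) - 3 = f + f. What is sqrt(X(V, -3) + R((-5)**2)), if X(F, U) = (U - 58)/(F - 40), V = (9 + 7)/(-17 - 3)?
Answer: sqrt(566967)/102 ≈ 7.3821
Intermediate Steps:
V = -4/5 (V = 16/(-20) = 16*(-1/20) = -4/5 ≈ -0.80000)
R(f) = 3 + 2*f (R(f) = 3 + (f + f) = 3 + 2*f)
X(F, U) = (-58 + U)/(-40 + F)
sqrt(X(V, -3) + R((-5)**2)) = sqrt((-58 - 3)/(-40 - 4/5) + (3 + 2*(-5)**2)) = sqrt(-61/(-204/5) + (3 + 2*25)) = sqrt(-5/204*(-61) + (3 + 50)) = sqrt(305/204 + 53) = sqrt(11117/204) = sqrt(566967)/102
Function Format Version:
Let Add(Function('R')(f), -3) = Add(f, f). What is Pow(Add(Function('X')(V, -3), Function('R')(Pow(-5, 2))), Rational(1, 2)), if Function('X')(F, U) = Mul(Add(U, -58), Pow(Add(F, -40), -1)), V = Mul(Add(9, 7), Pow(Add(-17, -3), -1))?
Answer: Mul(Rational(1, 102), Pow(566967, Rational(1, 2))) ≈ 7.3821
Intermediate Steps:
V = Rational(-4, 5) (V = Mul(16, Pow(-20, -1)) = Mul(16, Rational(-1, 20)) = Rational(-4, 5) ≈ -0.80000)
Function('R')(f) = Add(3, Mul(2, f)) (Function('R')(f) = Add(3, Add(f, f)) = Add(3, Mul(2, f)))
Function('X')(F, U) = Mul(Pow(Add(-40, F), -1), Add(-58, U)) (Function('X')(F, U) = Mul(Add(-58, U), Pow(Add(-40, F), -1)) = Mul(Pow(Add(-40, F), -1), Add(-58, U)))
Pow(Add(Function('X')(V, -3), Function('R')(Pow(-5, 2))), Rational(1, 2)) = Pow(Add(Mul(Pow(Add(-40, Rational(-4, 5)), -1), Add(-58, -3)), Add(3, Mul(2, Pow(-5, 2)))), Rational(1, 2)) = Pow(Add(Mul(Pow(Rational(-204, 5), -1), -61), Add(3, Mul(2, 25))), Rational(1, 2)) = Pow(Add(Mul(Rational(-5, 204), -61), Add(3, 50)), Rational(1, 2)) = Pow(Add(Rational(305, 204), 53), Rational(1, 2)) = Pow(Rational(11117, 204), Rational(1, 2)) = Mul(Rational(1, 102), Pow(566967, Rational(1, 2)))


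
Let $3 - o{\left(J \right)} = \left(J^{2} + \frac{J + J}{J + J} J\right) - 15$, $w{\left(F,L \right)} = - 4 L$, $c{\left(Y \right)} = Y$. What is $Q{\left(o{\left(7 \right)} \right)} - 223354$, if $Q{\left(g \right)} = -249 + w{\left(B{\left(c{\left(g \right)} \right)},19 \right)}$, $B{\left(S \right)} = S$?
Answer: $-223679$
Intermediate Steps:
$o{\left(J \right)} = 18 - J - J^{2}$ ($o{\left(J \right)} = 3 - \left(\left(J^{2} + \frac{J + J}{J + J} J\right) - 15\right) = 3 - \left(\left(J^{2} + \frac{2 J}{2 J} J\right) - 15\right) = 3 - \left(\left(J^{2} + 2 J \frac{1}{2 J} J\right) - 15\right) = 3 - \left(\left(J^{2} + 1 J\right) - 15\right) = 3 - \left(\left(J^{2} + J\right) - 15\right) = 3 - \left(\left(J + J^{2}\right) - 15\right) = 3 - \left(-15 + J + J^{2}\right) = 18 - J - J^{2}$)
$Q{\left(g \right)} = -325$ ($Q{\left(g \right)} = -249 - 76 = -325$)
$Q{\left(o{\left(7 \right)} \right)} - 223354 = -325 - 223354 = -223679$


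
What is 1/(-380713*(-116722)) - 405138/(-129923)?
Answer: 18003353414884391/5773464068305478 ≈ 3.1183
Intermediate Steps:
1/(-380713*(-116722)) - 405138/(-129923) = -1/380713*(-1/116722) - 405138*(-1/129923) = 1/44437582786 + 405138/129923 = 18003353414884391/5773464068305478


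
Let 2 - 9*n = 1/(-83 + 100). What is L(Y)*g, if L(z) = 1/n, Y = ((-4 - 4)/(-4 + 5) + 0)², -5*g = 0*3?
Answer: 0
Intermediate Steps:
g = 0 (g = -0*3 = -⅕*0 = 0)
n = 11/51 (n = 2/9 - 1/(9*(-83 + 100)) = 2/9 - ⅑/17 = 2/9 - ⅑*1/17 = 2/9 - 1/153 = 11/51 ≈ 0.21569)
Y = 64 (Y = (-8/1 + 0)² = (-8*1 + 0)² = (-8 + 0)² = (-8)² = 64)
L(z) = 51/11 (L(z) = 1/(11/51) = 51/11)
L(Y)*g = (51/11)*0 = 0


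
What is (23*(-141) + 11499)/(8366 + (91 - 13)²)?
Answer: 4128/7225 ≈ 0.57135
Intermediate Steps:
(23*(-141) + 11499)/(8366 + (91 - 13)²) = (-3243 + 11499)/(8366 + 78²) = 8256/(8366 + 6084) = 8256/14450 = 8256*(1/14450) = 4128/7225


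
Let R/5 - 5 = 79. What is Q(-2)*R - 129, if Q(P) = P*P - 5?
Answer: -549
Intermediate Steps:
R = 420 (R = 25 + 5*79 = 25 + 395 = 420)
Q(P) = -5 + P² (Q(P) = P² - 5 = -5 + P²)
Q(-2)*R - 129 = (-5 + (-2)²)*420 - 129 = (-5 + 4)*420 - 129 = -1*420 - 129 = -420 - 129 = -549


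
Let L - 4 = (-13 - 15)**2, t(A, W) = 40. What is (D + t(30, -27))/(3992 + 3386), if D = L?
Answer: 414/3689 ≈ 0.11223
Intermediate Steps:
L = 788 (L = 4 + (-13 - 15)**2 = 4 + (-28)**2 = 4 + 784 = 788)
D = 788
(D + t(30, -27))/(3992 + 3386) = (788 + 40)/(3992 + 3386) = 828/7378 = 828*(1/7378) = 414/3689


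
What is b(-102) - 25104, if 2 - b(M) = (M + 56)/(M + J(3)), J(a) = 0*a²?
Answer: -1280225/51 ≈ -25102.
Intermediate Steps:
J(a) = 0
b(M) = 2 - (56 + M)/M (b(M) = 2 - (M + 56)/(M + 0) = 2 - (56 + M)/M)
b(-102) - 25104 = (-56 - 102)/(-102) - 25104 = -1/102*(-158) - 25104 = 79/51 - 25104 = -1280225/51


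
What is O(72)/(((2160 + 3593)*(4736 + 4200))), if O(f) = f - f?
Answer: 0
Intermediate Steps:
O(f) = 0
O(72)/(((2160 + 3593)*(4736 + 4200))) = 0/(((2160 + 3593)*(4736 + 4200))) = 0/((5753*8936)) = 0/51408808 = 0*(1/51408808) = 0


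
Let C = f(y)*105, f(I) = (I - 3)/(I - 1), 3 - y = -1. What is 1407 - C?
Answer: 1372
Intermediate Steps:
y = 4 (y = 3 - 1*(-1) = 3 + 1 = 4)
f(I) = (-3 + I)/(-1 + I)
C = 35 (C = ((-3 + 4)/(-1 + 4))*105 = (1/3)*105 = ((⅓)*1)*105 = (⅓)*105 = 35)
1407 - C = 1407 - 1*35 = 1407 - 35 = 1372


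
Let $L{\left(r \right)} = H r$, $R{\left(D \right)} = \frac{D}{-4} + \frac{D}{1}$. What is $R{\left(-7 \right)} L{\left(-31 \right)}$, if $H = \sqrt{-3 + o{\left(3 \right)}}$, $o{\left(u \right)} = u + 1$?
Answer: $\frac{651}{4} \approx 162.75$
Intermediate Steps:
$o{\left(u \right)} = 1 + u$
$H = 1$ ($H = \sqrt{-3 + \left(1 + 3\right)} = \sqrt{-3 + 4} = \sqrt{1} = 1$)
$R{\left(D \right)} = \frac{3 D}{4}$ ($R{\left(D \right)} = D \left(- \frac{1}{4}\right) + D 1 = - \frac{D}{4} + D = \frac{3 D}{4}$)
$L{\left(r \right)} = r$ ($L{\left(r \right)} = 1 r = r$)
$R{\left(-7 \right)} L{\left(-31 \right)} = \frac{3}{4} \left(-7\right) \left(-31\right) = \left(- \frac{21}{4}\right) \left(-31\right) = \frac{651}{4}$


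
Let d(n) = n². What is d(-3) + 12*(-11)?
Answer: -123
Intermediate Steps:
d(-3) + 12*(-11) = (-3)² + 12*(-11) = 9 - 132 = -123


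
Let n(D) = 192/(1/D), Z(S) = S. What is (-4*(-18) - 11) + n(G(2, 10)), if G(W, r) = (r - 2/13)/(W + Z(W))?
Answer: 6937/13 ≈ 533.62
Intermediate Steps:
G(W, r) = (-2/13 + r)/(2*W) (G(W, r) = (r - 2/13)/(W + W) = (r - 2*1/13)/((2*W)) = (r - 2/13)*(1/(2*W)) = (-2/13 + r)*(1/(2*W)) = (-2/13 + r)/(2*W))
n(D) = 192*D
(-4*(-18) - 11) + n(G(2, 10)) = (-4*(-18) - 11) + 192*((1/26)*(-2 + 13*10)/2) = (72 - 11) + 192*((1/26)*(½)*(-2 + 130)) = 61 + 192*((1/26)*(½)*128) = 61 + 192*(32/13) = 61 + 6144/13 = 6937/13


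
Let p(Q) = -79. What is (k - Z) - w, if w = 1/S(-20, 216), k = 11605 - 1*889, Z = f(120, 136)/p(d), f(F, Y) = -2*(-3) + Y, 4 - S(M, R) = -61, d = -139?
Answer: 55035811/5135 ≈ 10718.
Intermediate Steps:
S(M, R) = 65 (S(M, R) = 4 - 1*(-61) = 4 + 61 = 65)
f(F, Y) = 6 + Y
Z = -142/79 (Z = (6 + 136)/(-79) = 142*(-1/79) = -142/79 ≈ -1.7975)
k = 10716 (k = 11605 - 889 = 10716)
w = 1/65 ≈ 0.015385
(k - Z) - w = (10716 - 1*(-142/79)) - 1*1/65 = (10716 + 142/79) - 1/65 = 846706/79 - 1/65 = 55035811/5135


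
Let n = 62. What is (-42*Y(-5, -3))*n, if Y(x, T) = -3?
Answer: 7812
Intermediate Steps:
(-42*Y(-5, -3))*n = -42*(-3)*62 = 126*62 = 7812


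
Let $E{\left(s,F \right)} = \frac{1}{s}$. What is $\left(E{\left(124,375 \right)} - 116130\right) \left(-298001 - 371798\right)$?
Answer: $\frac{9645185306081}{124} \approx 7.7784 \cdot 10^{10}$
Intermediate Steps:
$\left(E{\left(124,375 \right)} - 116130\right) \left(-298001 - 371798\right) = \left(\frac{1}{124} - 116130\right) \left(-298001 - 371798\right) = \left(\frac{1}{124} - 116130\right) \left(-669799\right) = \left(- \frac{14400119}{124}\right) \left(-669799\right) = \frac{9645185306081}{124}$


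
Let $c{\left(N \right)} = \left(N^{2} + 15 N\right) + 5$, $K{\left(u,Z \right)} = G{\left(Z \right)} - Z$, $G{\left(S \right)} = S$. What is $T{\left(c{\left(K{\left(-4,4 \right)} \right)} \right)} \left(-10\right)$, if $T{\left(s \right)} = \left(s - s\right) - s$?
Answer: $50$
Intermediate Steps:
$K{\left(u,Z \right)} = 0$ ($K{\left(u,Z \right)} = Z - Z = 0$)
$c{\left(N \right)} = 5 + N^{2} + 15 N$
$T{\left(s \right)} = - s$ ($T{\left(s \right)} = 0 - s = - s$)
$T{\left(c{\left(K{\left(-4,4 \right)} \right)} \right)} \left(-10\right) = - (5 + 0^{2} + 15 \cdot 0) \left(-10\right) = - (5 + 0 + 0) \left(-10\right) = \left(-1\right) 5 \left(-10\right) = \left(-5\right) \left(-10\right) = 50$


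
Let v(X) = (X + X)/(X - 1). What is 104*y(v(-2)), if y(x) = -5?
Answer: -520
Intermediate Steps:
v(X) = 2*X/(-1 + X) (v(X) = (2*X)/(-1 + X) = 2*X/(-1 + X))
104*y(v(-2)) = 104*(-5) = -520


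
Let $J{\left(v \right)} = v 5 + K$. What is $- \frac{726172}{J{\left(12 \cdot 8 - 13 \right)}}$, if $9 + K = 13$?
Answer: $- \frac{726172}{419} \approx -1733.1$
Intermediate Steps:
$K = 4$ ($K = -9 + 13 = 4$)
$J{\left(v \right)} = 4 + 5 v$ ($J{\left(v \right)} = v 5 + 4 = 5 v + 4 = 4 + 5 v$)
$- \frac{726172}{J{\left(12 \cdot 8 - 13 \right)}} = - \frac{726172}{4 + 5 \left(12 \cdot 8 - 13\right)} = - \frac{726172}{4 + 5 \left(96 - 13\right)} = - \frac{726172}{4 + 5 \cdot 83} = - \frac{726172}{4 + 415} = - \frac{726172}{419}$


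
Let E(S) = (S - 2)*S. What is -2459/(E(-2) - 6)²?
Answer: -2459/4 ≈ -614.75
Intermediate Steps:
E(S) = S*(-2 + S) (E(S) = (-2 + S)*S = S*(-2 + S))
-2459/(E(-2) - 6)² = -2459/(-2*(-2 - 2) - 6)² = -2459/(-2*(-4) - 6)² = -2459/(8 - 6)² = -2459/(2²) = -2459/4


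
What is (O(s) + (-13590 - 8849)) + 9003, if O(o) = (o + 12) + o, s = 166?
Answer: -13092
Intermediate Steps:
O(o) = 12 + 2*o (O(o) = (12 + o) + o = 12 + 2*o)
(O(s) + (-13590 - 8849)) + 9003 = ((12 + 2*166) + (-13590 - 8849)) + 9003 = ((12 + 332) - 22439) + 9003 = (344 - 22439) + 9003 = -22095 + 9003 = -13092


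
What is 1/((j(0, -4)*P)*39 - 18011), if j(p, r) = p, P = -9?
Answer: -1/18011 ≈ -5.5522e-5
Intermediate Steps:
1/((j(0, -4)*P)*39 - 18011) = 1/((0*(-9))*39 - 18011) = 1/(0*39 - 18011) = 1/(0 - 18011) = 1/(-18011) = -1/18011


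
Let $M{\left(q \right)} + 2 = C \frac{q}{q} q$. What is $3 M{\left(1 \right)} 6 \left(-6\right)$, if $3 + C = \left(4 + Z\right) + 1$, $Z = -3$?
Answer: $324$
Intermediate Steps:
$C = -1$ ($C = -3 + \left(\left(4 - 3\right) + 1\right) = -3 + \left(1 + 1\right) = -3 + 2 = -1$)
$M{\left(q \right)} = -2 - q$ ($M{\left(q \right)} = -2 + - \frac{q}{q} q = -2 + \left(-1\right) 1 q = -2 - q$)
$3 M{\left(1 \right)} 6 \left(-6\right) = 3 \left(-2 - 1\right) 6 \left(-6\right) = 3 \left(-3\right) 6 \left(-6\right) = \left(-9\right) 6 \left(-6\right) = \left(-54\right) \left(-6\right) = 324$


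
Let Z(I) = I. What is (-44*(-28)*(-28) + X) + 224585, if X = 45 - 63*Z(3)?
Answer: 189945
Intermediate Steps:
X = -144 (X = 45 - 63*3 = 45 - 189 = -144)
(-44*(-28)*(-28) + X) + 224585 = (-44*(-28)*(-28) - 144) + 224585 = (1232*(-28) - 144) + 224585 = (-34496 - 144) + 224585 = -34640 + 224585 = 189945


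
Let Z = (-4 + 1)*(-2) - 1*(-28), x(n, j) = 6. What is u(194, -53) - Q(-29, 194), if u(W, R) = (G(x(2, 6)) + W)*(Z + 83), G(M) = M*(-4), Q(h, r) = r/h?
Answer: 577004/29 ≈ 19897.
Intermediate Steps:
G(M) = -4*M
Z = 34 (Z = -3*(-2) + 28 = 6 + 28 = 34)
u(W, R) = -2808 + 117*W (u(W, R) = (-4*6 + W)*(34 + 83) = (-24 + W)*117 = -2808 + 117*W)
u(194, -53) - Q(-29, 194) = (-2808 + 117*194) - 194/(-29) = (-2808 + 22698) - 194*(-1)/29 = 19890 - 1*(-194/29) = 19890 + 194/29 = 577004/29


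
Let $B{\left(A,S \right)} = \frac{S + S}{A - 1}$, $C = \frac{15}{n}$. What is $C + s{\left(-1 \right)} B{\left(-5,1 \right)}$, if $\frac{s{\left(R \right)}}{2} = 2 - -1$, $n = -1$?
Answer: $-17$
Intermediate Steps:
$C = -15$ ($C = \frac{15}{-1} = 15 \left(-1\right) = -15$)
$B{\left(A,S \right)} = \frac{2 S}{-1 + A}$
$s{\left(R \right)} = 6$ ($s{\left(R \right)} = 2 \left(2 - -1\right) = 2 \left(2 + 1\right) = 2 \cdot 3 = 6$)
$C + s{\left(-1 \right)} B{\left(-5,1 \right)} = -15 + 6 \cdot 2 \cdot 1 \frac{1}{-1 - 5} = -15 + 6 \cdot 2 \cdot 1 \frac{1}{-6} = -15 + 6 \cdot 2 \cdot 1 \left(- \frac{1}{6}\right) = -15 + 6 \left(- \frac{1}{3}\right) = -15 - 2 = -17$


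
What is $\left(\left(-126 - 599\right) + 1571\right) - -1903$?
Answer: $2749$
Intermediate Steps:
$\left(\left(-126 - 599\right) + 1571\right) - -1903 = \left(-725 + 1571\right) + 1903 = 846 + 1903 = 2749$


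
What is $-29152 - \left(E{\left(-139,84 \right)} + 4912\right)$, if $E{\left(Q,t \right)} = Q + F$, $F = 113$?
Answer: $-34038$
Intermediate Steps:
$E{\left(Q,t \right)} = 113 + Q$ ($E{\left(Q,t \right)} = Q + 113 = 113 + Q$)
$-29152 - \left(E{\left(-139,84 \right)} + 4912\right) = -29152 - \left(\left(113 - 139\right) + 4912\right) = -29152 - \left(-26 + 4912\right) = -29152 - 4886 = -34038$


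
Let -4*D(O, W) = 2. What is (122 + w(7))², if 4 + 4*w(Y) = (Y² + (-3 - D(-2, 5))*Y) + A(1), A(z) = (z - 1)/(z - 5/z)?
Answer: 1062961/64 ≈ 16609.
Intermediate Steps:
D(O, W) = -½ (D(O, W) = -¼*2 = -½)
A(z) = (-1 + z)/(z - 5/z)
w(Y) = -1 - 5*Y/8 + Y²/4 (w(Y) = -1 + ((Y² + (-3 - 1*(-½))*Y) + 1*(-1 + 1)/(-5 + 1²))/4 = -1 + ((Y² + (-3 + ½)*Y) + 1*0/(-5 + 1))/4 = -1 + ((Y² - 5*Y/2) + 1*0/(-4))/4 = -1 + ((Y² - 5*Y/2) + 1*(-¼)*0)/4 = -1 + ((Y² - 5*Y/2) + 0)/4 = -1 + (Y² - 5*Y/2)/4 = -1 + (-5*Y/8 + Y²/4) = -1 - 5*Y/8 + Y²/4)
(122 + w(7))² = (122 + (-1 - 5/8*7 + (¼)*7²))² = (122 + (-1 - 35/8 + (¼)*49))² = (122 + (-1 - 35/8 + 49/4))² = (122 + 55/8)² = (1031/8)² = 1062961/64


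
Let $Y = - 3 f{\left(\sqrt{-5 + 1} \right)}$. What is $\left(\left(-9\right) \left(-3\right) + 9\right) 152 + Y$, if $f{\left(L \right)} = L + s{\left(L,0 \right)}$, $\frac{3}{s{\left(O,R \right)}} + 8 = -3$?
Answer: $\frac{60201}{11} - 6 i \approx 5472.8 - 6.0 i$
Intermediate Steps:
$s{\left(O,R \right)} = - \frac{3}{11}$ ($s{\left(O,R \right)} = \frac{3}{-8 - 3} = \frac{3}{-11} = 3 \left(- \frac{1}{11}\right) = - \frac{3}{11}$)
$f{\left(L \right)} = - \frac{3}{11} + L$ ($f{\left(L \right)} = L - \frac{3}{11} = - \frac{3}{11} + L$)
$Y = \frac{9}{11} - 6 i$ ($Y = - 3 \left(- \frac{3}{11} + \sqrt{-5 + 1}\right) = - 3 \left(- \frac{3}{11} + \sqrt{-4}\right) = - 3 \left(- \frac{3}{11} + 2 i\right) = \frac{9}{11} - 6 i \approx 0.81818 - 6.0 i$)
$\left(\left(-9\right) \left(-3\right) + 9\right) 152 + Y = \left(\left(-9\right) \left(-3\right) + 9\right) 152 + \left(\frac{9}{11} - 6 i\right) = \left(27 + 9\right) 152 + \left(\frac{9}{11} - 6 i\right) = 36 \cdot 152 + \left(\frac{9}{11} - 6 i\right) = 5472 + \left(\frac{9}{11} - 6 i\right) = \frac{60201}{11} - 6 i$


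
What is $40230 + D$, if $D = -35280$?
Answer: $4950$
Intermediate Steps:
$40230 + D = 40230 - 35280 = 4950$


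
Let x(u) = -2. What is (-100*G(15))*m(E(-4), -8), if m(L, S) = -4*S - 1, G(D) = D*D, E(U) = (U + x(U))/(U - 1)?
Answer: -697500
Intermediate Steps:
E(U) = (-2 + U)/(-1 + U) (E(U) = (U - 2)/(U - 1) = (-2 + U)/(-1 + U))
G(D) = D²
m(L, S) = -1 - 4*S
(-100*G(15))*m(E(-4), -8) = (-100*15²)*(-1 - 4*(-8)) = (-100*225)*(-1 + 32) = -22500*31 = -697500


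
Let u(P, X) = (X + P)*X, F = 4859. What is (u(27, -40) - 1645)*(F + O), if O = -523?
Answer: -4878000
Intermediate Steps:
u(P, X) = X*(P + X) (u(P, X) = (P + X)*X = X*(P + X))
(u(27, -40) - 1645)*(F + O) = (-40*(27 - 40) - 1645)*(4859 - 523) = (-40*(-13) - 1645)*4336 = (520 - 1645)*4336 = -1125*4336 = -4878000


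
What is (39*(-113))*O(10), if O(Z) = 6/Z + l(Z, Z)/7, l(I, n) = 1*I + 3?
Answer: -379002/35 ≈ -10829.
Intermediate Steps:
l(I, n) = 3 + I (l(I, n) = I + 3 = 3 + I)
O(Z) = 3/7 + 6/Z + Z/7 (O(Z) = 6/Z + (3 + Z)/7 = 6/Z + (3 + Z)*(⅐) = 6/Z + (3/7 + Z/7) = 3/7 + 6/Z + Z/7)
(39*(-113))*O(10) = (39*(-113))*((⅐)*(42 + 10*(3 + 10))/10) = -4407*(42 + 10*13)/(7*10) = -4407*(42 + 130)/(7*10) = -4407*172/(7*10) = -4407*86/35 = -379002/35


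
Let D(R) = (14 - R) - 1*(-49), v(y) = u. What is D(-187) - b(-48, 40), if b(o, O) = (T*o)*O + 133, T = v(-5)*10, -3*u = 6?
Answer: -38283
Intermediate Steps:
u = -2 (u = -⅓*6 = -2)
v(y) = -2
T = -20 (T = -2*10 = -20)
b(o, O) = 133 - 20*O*o (b(o, O) = (-20*o)*O + 133 = -20*O*o + 133 = 133 - 20*O*o)
D(R) = 63 - R (D(R) = (14 - R) + 49 = 63 - R)
D(-187) - b(-48, 40) = (63 - 1*(-187)) - (133 - 20*40*(-48)) = (63 + 187) - (133 + 38400) = 250 - 1*38533 = 250 - 38533 = -38283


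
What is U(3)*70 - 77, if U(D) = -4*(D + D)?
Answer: -1757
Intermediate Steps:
U(D) = -8*D
U(3)*70 - 77 = -8*3*70 - 77 = -24*70 - 77 = -1680 - 77 = -1757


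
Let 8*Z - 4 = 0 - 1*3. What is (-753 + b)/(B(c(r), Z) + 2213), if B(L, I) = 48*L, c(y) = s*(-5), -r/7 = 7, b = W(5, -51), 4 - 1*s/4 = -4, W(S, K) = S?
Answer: 68/497 ≈ 0.13682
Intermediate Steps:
s = 32 (s = 16 - 4*(-4) = 16 + 16 = 32)
b = 5
r = -49 (r = -7*7 = -49)
c(y) = -160 (c(y) = 32*(-5) = -160)
Z = 1/8 (Z = 1/2 + (0 - 1*3)/8 = 1/2 + (0 - 3)/8 = 1/2 + (1/8)*(-3) = 1/2 - 3/8 = 1/8 ≈ 0.12500)
(-753 + b)/(B(c(r), Z) + 2213) = (-753 + 5)/(48*(-160) + 2213) = -748/(-7680 + 2213) = -748/(-5467) = -748*(-1/5467) = 68/497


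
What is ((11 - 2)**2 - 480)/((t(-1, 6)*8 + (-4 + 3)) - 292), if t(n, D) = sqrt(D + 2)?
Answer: 16701/12191 + 912*sqrt(2)/12191 ≈ 1.4757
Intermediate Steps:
t(n, D) = sqrt(2 + D)
((11 - 2)**2 - 480)/((t(-1, 6)*8 + (-4 + 3)) - 292) = ((11 - 2)**2 - 480)/((sqrt(2 + 6)*8 + (-4 + 3)) - 292) = (9**2 - 480)/((sqrt(8)*8 - 1) - 292) = (81 - 480)/(((2*sqrt(2))*8 - 1) - 292) = -399/((16*sqrt(2) - 1) - 292) = -399/((-1 + 16*sqrt(2)) - 292) = -399/(-293 + 16*sqrt(2))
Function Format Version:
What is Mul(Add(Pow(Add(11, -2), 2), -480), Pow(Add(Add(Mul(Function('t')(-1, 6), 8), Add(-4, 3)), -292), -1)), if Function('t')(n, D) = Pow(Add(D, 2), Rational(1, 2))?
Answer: Add(Rational(16701, 12191), Mul(Rational(912, 12191), Pow(2, Rational(1, 2)))) ≈ 1.4757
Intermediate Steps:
Function('t')(n, D) = Pow(Add(2, D), Rational(1, 2))
Mul(Add(Pow(Add(11, -2), 2), -480), Pow(Add(Add(Mul(Function('t')(-1, 6), 8), Add(-4, 3)), -292), -1)) = Mul(Add(Pow(Add(11, -2), 2), -480), Pow(Add(Add(Mul(Pow(Add(2, 6), Rational(1, 2)), 8), Add(-4, 3)), -292), -1)) = Mul(Add(Pow(9, 2), -480), Pow(Add(Add(Mul(Pow(8, Rational(1, 2)), 8), -1), -292), -1)) = Mul(Add(81, -480), Pow(Add(Add(Mul(Mul(2, Pow(2, Rational(1, 2))), 8), -1), -292), -1)) = Mul(-399, Pow(Add(Add(Mul(16, Pow(2, Rational(1, 2))), -1), -292), -1)) = Mul(-399, Pow(Add(Add(-1, Mul(16, Pow(2, Rational(1, 2)))), -292), -1)) = Mul(-399, Pow(Add(-293, Mul(16, Pow(2, Rational(1, 2)))), -1))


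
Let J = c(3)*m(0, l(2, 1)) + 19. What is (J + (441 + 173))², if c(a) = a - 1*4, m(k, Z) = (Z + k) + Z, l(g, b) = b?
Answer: 398161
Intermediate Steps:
m(k, Z) = k + 2*Z
c(a) = -4 + a (c(a) = a - 4 = -4 + a)
J = 17 (J = (-4 + 3)*(0 + 2*1) + 19 = -(0 + 2) + 19 = -1*2 + 19 = -2 + 19 = 17)
(J + (441 + 173))² = (17 + (441 + 173))² = (17 + 614)² = 631² = 398161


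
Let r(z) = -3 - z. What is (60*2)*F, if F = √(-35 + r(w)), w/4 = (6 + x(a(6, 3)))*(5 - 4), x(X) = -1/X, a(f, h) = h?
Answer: 40*I*√546 ≈ 934.67*I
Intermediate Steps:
w = 68/3 (w = 4*((6 - 1/3)*(5 - 4)) = 4*((6 - 1*⅓)*1) = 4*((6 - ⅓)*1) = 4*((17/3)*1) = 4*(17/3) = 68/3 ≈ 22.667)
F = I*√546/3 (F = √(-35 + (-3 - 1*68/3)) = √(-35 + (-3 - 68/3)) = √(-35 - 77/3) = √(-182/3) = I*√546/3 ≈ 7.7889*I)
(60*2)*F = (60*2)*(I*√546/3) = 120*(I*√546/3) = 40*I*√546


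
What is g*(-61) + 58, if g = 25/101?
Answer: 4333/101 ≈ 42.901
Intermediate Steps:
g = 25/101 (g = 25*(1/101) = 25/101 ≈ 0.24752)
g*(-61) + 58 = (25/101)*(-61) + 58 = -1525/101 + 58 = 4333/101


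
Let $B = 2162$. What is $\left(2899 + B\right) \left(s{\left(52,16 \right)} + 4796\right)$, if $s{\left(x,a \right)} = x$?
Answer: $24535728$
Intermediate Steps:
$\left(2899 + B\right) \left(s{\left(52,16 \right)} + 4796\right) = \left(2899 + 2162\right) \left(52 + 4796\right) = 5061 \cdot 4848 = 24535728$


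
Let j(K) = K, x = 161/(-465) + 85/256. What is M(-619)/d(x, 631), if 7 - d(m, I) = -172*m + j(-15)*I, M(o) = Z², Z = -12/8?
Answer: 66960/281814007 ≈ 0.00023760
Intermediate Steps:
Z = -3/2 (Z = -12*⅛ = -3/2 ≈ -1.5000)
x = -1691/119040 (x = 161*(-1/465) + 85*(1/256) = -161/465 + 85/256 = -1691/119040 ≈ -0.014205)
M(o) = 9/4 (M(o) = (-3/2)² = 9/4)
d(m, I) = 7 + 15*I + 172*m (d(m, I) = 7 - (-172*m - 15*I) = 7 + (15*I + 172*m) = 7 + 15*I + 172*m)
M(-619)/d(x, 631) = 9/(4*(7 + 15*631 + 172*(-1691/119040))) = 9/(4*(7 + 9465 - 72713/29760)) = 9/(4*(281814007/29760)) = (9/4)*(29760/281814007) = 66960/281814007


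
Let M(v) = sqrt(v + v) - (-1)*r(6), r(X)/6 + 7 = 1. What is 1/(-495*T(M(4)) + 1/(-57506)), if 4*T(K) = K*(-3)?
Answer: -44197253638646/587050022228627431 - 2455402976730*sqrt(2)/587050022228627431 ≈ -8.1202e-5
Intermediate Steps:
r(X) = -36 (r(X) = -42 + 6*1 = -42 + 6 = -36)
M(v) = -36 + sqrt(2)*sqrt(v) (M(v) = sqrt(v + v) - (-1)*(-36) = sqrt(2*v) - 1*36 = sqrt(2)*sqrt(v) - 36 = -36 + sqrt(2)*sqrt(v))
T(K) = -3*K/4 (T(K) = (K*(-3))/4 = (-3*K)/4 = -3*K/4)
1/(-495*T(M(4)) + 1/(-57506)) = 1/(-(-1485)*(-36 + sqrt(2)*sqrt(4))/4 + 1/(-57506)) = 1/(-(-1485)*(-36 + sqrt(2)*2)/4 - 1/57506) = 1/(-(-1485)*(-36 + 2*sqrt(2))/4 - 1/57506) = 1/(-495*(27 - 3*sqrt(2)/2) - 1/57506) = 1/((-13365 + 1485*sqrt(2)/2) - 1/57506) = 1/(-768567691/57506 + 1485*sqrt(2)/2)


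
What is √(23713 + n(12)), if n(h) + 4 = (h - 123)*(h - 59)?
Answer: 3*√3214 ≈ 170.08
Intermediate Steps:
n(h) = -4 + (-123 + h)*(-59 + h) (n(h) = -4 + (h - 123)*(h - 59) = -4 + (-123 + h)*(-59 + h))
√(23713 + n(12)) = √(23713 + (7253 + 12² - 182*12)) = √(23713 + (7253 + 144 - 2184)) = √(23713 + 5213) = √28926 = 3*√3214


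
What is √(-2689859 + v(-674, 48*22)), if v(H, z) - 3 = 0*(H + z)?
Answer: 8*I*√42029 ≈ 1640.1*I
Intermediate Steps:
v(H, z) = 3 (v(H, z) = 3 + 0*(H + z) = 3 + 0 = 3)
√(-2689859 + v(-674, 48*22)) = √(-2689859 + 3) = √(-2689856) = 8*I*√42029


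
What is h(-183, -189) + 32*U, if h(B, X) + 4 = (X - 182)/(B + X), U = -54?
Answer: -643933/372 ≈ -1731.0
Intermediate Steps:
h(B, X) = -4 + (-182 + X)/(B + X) (h(B, X) = -4 + (X - 182)/(B + X) = -4 + (-182 + X)/(B + X))
h(-183, -189) + 32*U = (-182 - 4*(-183) - 3*(-189))/(-183 - 189) + 32*(-54) = (-182 + 732 + 567)/(-372) - 1728 = -1/372*1117 - 1728 = -1117/372 - 1728 = -643933/372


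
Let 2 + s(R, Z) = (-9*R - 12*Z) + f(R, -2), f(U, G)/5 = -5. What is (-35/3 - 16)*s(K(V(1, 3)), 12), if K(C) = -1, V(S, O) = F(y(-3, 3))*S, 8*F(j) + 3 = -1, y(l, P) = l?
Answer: 4482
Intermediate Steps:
f(U, G) = -25 (f(U, G) = 5*(-5) = -25)
F(j) = -½ (F(j) = -3/8 + (⅛)*(-1) = -3/8 - ⅛ = -½)
V(S, O) = -S/2
s(R, Z) = -27 - 12*Z - 9*R (s(R, Z) = -2 + ((-9*R - 12*Z) - 25) = -2 + ((-12*Z - 9*R) - 25) = -2 + (-25 - 12*Z - 9*R) = -27 - 12*Z - 9*R)
(-35/3 - 16)*s(K(V(1, 3)), 12) = (-35/3 - 16)*(-27 - 12*12 - 9*(-1)) = (-35*⅓ - 16)*(-27 - 144 + 9) = (-35/3 - 16)*(-162) = -83/3*(-162) = 4482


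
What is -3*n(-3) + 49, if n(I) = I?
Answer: 58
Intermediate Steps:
-3*n(-3) + 49 = -3*(-3) + 49 = 9 + 49 = 58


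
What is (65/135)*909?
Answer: 1313/3 ≈ 437.67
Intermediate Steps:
(65/135)*909 = (65*(1/135))*909 = (13/27)*909 = 1313/3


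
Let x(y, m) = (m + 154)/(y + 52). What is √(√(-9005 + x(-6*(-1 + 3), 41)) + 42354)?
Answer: √(169416 + I*√144002)/2 ≈ 205.8 + 0.23049*I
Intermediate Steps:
x(y, m) = (154 + m)/(52 + y)
√(√(-9005 + x(-6*(-1 + 3), 41)) + 42354) = √(√(-9005 + (154 + 41)/(52 - 6*(-1 + 3))) + 42354) = √(√(-9005 + 195/(52 - 6*2)) + 42354) = √(√(-9005 + 195/(52 - 12)) + 42354) = √(√(-9005 + 195/40) + 42354) = √(√(-9005 + (1/40)*195) + 42354) = √(√(-9005 + 39/8) + 42354) = √(√(-72001/8) + 42354) = √(I*√144002/4 + 42354) = √(42354 + I*√144002/4)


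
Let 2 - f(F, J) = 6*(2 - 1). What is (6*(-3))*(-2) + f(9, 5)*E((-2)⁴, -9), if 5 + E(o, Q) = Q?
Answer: 92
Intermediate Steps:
E(o, Q) = -5 + Q
f(F, J) = -4 (f(F, J) = 2 - 6*(2 - 1) = 2 - 6 = -4)
(6*(-3))*(-2) + f(9, 5)*E((-2)⁴, -9) = (6*(-3))*(-2) - 4*(-5 - 9) = -18*(-2) - 4*(-14) = 36 + 56 = 92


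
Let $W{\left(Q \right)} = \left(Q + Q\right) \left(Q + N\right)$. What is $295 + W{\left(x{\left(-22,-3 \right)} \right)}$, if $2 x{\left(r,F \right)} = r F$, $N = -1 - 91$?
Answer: $-3599$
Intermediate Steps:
$N = -92$ ($N = -1 - 91 = -92$)
$x{\left(r,F \right)} = \frac{F r}{2}$ ($x{\left(r,F \right)} = \frac{r F}{2} = \frac{F r}{2}$)
$W{\left(Q \right)} = 2 Q \left(-92 + Q\right)$ ($W{\left(Q \right)} = \left(Q + Q\right) \left(Q - 92\right) = 2 Q \left(-92 + Q\right)$)
$295 + W{\left(x{\left(-22,-3 \right)} \right)} = 295 + 2 \cdot \frac{1}{2} \left(-3\right) \left(-22\right) \left(-92 + \frac{1}{2} \left(-3\right) \left(-22\right)\right) = 295 + 2 \cdot 33 \left(-92 + 33\right) = 295 + 2 \cdot 33 \left(-59\right) = 295 - 3894 = -3599$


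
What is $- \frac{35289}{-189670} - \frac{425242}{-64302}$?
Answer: $\frac{41462401709}{6098080170} \approx 6.7993$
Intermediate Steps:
$- \frac{35289}{-189670} - \frac{425242}{-64302} = \left(-35289\right) \left(- \frac{1}{189670}\right) - - \frac{212621}{32151} = \frac{35289}{189670} + \frac{212621}{32151} = \frac{41462401709}{6098080170}$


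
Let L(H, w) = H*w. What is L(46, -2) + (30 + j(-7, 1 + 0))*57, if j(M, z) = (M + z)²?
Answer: 3670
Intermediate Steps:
L(46, -2) + (30 + j(-7, 1 + 0))*57 = 46*(-2) + (30 + (-7 + (1 + 0))²)*57 = -92 + (30 + (-7 + 1)²)*57 = -92 + (30 + (-6)²)*57 = -92 + (30 + 36)*57 = -92 + 66*57 = -92 + 3762 = 3670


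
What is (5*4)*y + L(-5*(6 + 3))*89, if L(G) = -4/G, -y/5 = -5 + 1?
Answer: 18356/45 ≈ 407.91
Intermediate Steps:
y = 20 (y = -5*(-5 + 1) = -5*(-4) = 20)
(5*4)*y + L(-5*(6 + 3))*89 = (5*4)*20 - 4*(-1/(5*(6 + 3)))*89 = 20*20 - 4/((-5*9))*89 = 400 - 4/(-45)*89 = 400 - 4*(-1/45)*89 = 400 + (4/45)*89 = 400 + 356/45 = 18356/45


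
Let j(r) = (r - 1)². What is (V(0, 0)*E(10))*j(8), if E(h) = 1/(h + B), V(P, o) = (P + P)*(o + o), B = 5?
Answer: 0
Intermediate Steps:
V(P, o) = 4*P*o (V(P, o) = (2*P)*(2*o) = 4*P*o)
j(r) = (-1 + r)²
E(h) = 1/(5 + h) (E(h) = 1/(h + 5) = 1/(5 + h))
(V(0, 0)*E(10))*j(8) = ((4*0*0)/(5 + 10))*(-1 + 8)² = (0/15)*7² = (0*(1/15))*49 = 0*49 = 0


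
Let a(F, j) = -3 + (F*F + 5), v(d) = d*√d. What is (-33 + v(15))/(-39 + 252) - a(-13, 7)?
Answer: -12152/71 + 5*√15/71 ≈ -170.88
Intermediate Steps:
v(d) = d^(3/2)
a(F, j) = 2 + F² (a(F, j) = -3 + (F² + 5) = -3 + (5 + F²) = 2 + F²)
(-33 + v(15))/(-39 + 252) - a(-13, 7) = (-33 + 15^(3/2))/(-39 + 252) - (2 + (-13)²) = (-33 + 15*√15)/213 - (2 + 169) = (-33 + 15*√15)*(1/213) - 1*171 = (-11/71 + 5*√15/71) - 171 = -12152/71 + 5*√15/71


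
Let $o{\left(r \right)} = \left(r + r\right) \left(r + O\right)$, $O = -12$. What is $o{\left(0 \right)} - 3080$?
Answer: $-3080$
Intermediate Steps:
$o{\left(r \right)} = 2 r \left(-12 + r\right)$ ($o{\left(r \right)} = \left(r + r\right) \left(r - 12\right) = 2 r \left(-12 + r\right)$)
$o{\left(0 \right)} - 3080 = 2 \cdot 0 \left(-12 + 0\right) - 3080 = 2 \cdot 0 \left(-12\right) - 3080 = 0 - 3080 = -3080$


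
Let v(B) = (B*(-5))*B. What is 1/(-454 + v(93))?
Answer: -1/43699 ≈ -2.2884e-5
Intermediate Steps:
v(B) = -5*B² (v(B) = (-5*B)*B = -5*B²)
1/(-454 + v(93)) = 1/(-454 - 5*93²) = 1/(-454 - 5*8649) = 1/(-454 - 43245) = 1/(-43699) = -1/43699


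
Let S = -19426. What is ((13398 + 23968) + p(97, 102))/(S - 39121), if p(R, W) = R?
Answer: -37463/58547 ≈ -0.63988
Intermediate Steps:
((13398 + 23968) + p(97, 102))/(S - 39121) = ((13398 + 23968) + 97)/(-19426 - 39121) = (37366 + 97)/(-58547) = 37463*(-1/58547) = -37463/58547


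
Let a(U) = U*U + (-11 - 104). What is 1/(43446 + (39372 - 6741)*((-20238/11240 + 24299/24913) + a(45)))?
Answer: 140011060/8728531638668883 ≈ 1.6041e-8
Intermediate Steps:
a(U) = -115 + U² (a(U) = U² - 115 = -115 + U²)
1/(43446 + (39372 - 6741)*((-20238/11240 + 24299/24913) + a(45))) = 1/(43446 + (39372 - 6741)*((-20238/11240 + 24299/24913) + (-115 + 45²))) = 1/(43446 + 32631*((-20238*1/11240 + 24299*(1/24913)) + (-115 + 2025))) = 1/(43446 + 32631*((-10119/5620 + 24299/24913) + 1910)) = 1/(43446 + 32631*(-115534267/140011060 + 1910)) = 1/(43446 + 32631*(267305590333/140011060)) = 1/(43446 + 8722448718156123/140011060) = 1/(8728531638668883/140011060) = 140011060/8728531638668883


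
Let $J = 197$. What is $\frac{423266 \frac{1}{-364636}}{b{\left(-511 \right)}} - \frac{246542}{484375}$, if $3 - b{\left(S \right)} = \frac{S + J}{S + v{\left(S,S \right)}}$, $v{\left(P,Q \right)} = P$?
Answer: $- \frac{114232359299481}{121514947000000} \approx -0.94007$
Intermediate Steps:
$b{\left(S \right)} = 3 - \frac{197 + S}{2 S}$ ($b{\left(S \right)} = 3 - \frac{S + 197}{S + S} = 3 - \frac{197 + S}{2 S}$)
$\frac{423266 \frac{1}{-364636}}{b{\left(-511 \right)}} - \frac{246542}{484375} = \frac{423266 \frac{1}{-364636}}{\frac{1}{2} \frac{1}{-511} \left(-197 + 5 \left(-511\right)\right)} - \frac{246542}{484375} = \frac{423266 \left(- \frac{1}{364636}\right)}{\frac{1}{2} \left(- \frac{1}{511}\right) \left(-197 - 2555\right)} - \frac{246542}{484375} = - \frac{211633}{182318 \cdot \frac{1}{2} \left(- \frac{1}{511}\right) \left(-2752\right)} - \frac{246542}{484375} = - \frac{211633}{182318 \cdot \frac{1376}{511}} - \frac{246542}{484375} = \left(- \frac{211633}{182318}\right) \frac{511}{1376} - \frac{246542}{484375} = - \frac{108144463}{250869568} - \frac{246542}{484375} = - \frac{114232359299481}{121514947000000}$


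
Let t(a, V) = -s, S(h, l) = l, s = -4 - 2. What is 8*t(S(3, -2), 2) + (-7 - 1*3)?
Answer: 38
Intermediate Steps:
s = -6
t(a, V) = 6 (t(a, V) = -1*(-6) = 6)
8*t(S(3, -2), 2) + (-7 - 1*3) = 8*6 + (-7 - 1*3) = 48 + (-7 - 3) = 48 - 10 = 38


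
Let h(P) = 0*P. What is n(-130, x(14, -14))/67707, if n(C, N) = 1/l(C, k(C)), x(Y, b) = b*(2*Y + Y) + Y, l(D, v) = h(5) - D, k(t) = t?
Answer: 1/8801910 ≈ 1.1361e-7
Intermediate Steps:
h(P) = 0
l(D, v) = -D (l(D, v) = 0 - D = -D)
x(Y, b) = Y + 3*Y*b (x(Y, b) = b*(3*Y) + Y = 3*Y*b + Y = Y + 3*Y*b)
n(C, N) = -1/C (n(C, N) = 1/(-C) = -1/C)
n(-130, x(14, -14))/67707 = -1/(-130)/67707 = -1*(-1/130)*(1/67707) = (1/130)*(1/67707) = 1/8801910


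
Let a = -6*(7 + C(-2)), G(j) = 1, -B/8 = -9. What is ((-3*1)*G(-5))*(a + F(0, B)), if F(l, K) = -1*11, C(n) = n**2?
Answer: 231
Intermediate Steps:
B = 72 (B = -8*(-9) = 72)
F(l, K) = -11
a = -66 (a = -6*(7 + (-2)**2) = -6*(7 + 4) = -6*11 = -66)
((-3*1)*G(-5))*(a + F(0, B)) = (-3*1*1)*(-66 - 11) = -3*1*(-77) = -3*(-77) = 231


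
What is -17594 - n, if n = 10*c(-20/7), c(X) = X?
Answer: -122958/7 ≈ -17565.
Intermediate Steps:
n = -200/7 (n = 10*(-20/7) = -200/7 ≈ -28.571)
-17594 - n = -17594 - 1*(-200/7) = -17594 + 200/7 = -122958/7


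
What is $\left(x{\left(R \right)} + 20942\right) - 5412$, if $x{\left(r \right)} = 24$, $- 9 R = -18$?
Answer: $15554$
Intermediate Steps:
$R = 2$ ($R = \left(- \frac{1}{9}\right) \left(-18\right) = 2$)
$\left(x{\left(R \right)} + 20942\right) - 5412 = \left(24 + 20942\right) - 5412 = 20966 - 5412 = 15554$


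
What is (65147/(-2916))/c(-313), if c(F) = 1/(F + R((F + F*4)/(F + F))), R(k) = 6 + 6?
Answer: 19609247/2916 ≈ 6724.7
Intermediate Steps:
R(k) = 12
c(F) = 1/(12 + F) (c(F) = 1/(F + 12) = 1/(12 + F))
(65147/(-2916))/c(-313) = (65147/(-2916))/(1/(12 - 313)) = (65147*(-1/2916))/(1/(-301)) = -65147/(2916*(-1/301)) = -65147/2916*(-301) = 19609247/2916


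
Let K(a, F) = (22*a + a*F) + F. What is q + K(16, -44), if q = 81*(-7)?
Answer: -963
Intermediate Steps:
K(a, F) = F + 22*a + F*a (K(a, F) = (22*a + F*a) + F = F + 22*a + F*a)
q = -567
q + K(16, -44) = -567 + (-44 + 22*16 - 44*16) = -567 + (-44 + 352 - 704) = -567 - 396 = -963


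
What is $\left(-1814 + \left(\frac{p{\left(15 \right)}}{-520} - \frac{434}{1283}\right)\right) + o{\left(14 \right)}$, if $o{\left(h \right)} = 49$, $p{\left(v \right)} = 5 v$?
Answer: $- \frac{235571861}{133432} \approx -1765.5$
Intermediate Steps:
$\left(-1814 + \left(\frac{p{\left(15 \right)}}{-520} - \frac{434}{1283}\right)\right) + o{\left(14 \right)} = \left(-1814 - \left(\frac{434}{1283} - \frac{5 \cdot 15}{-520}\right)\right) + 49 = \left(-1814 + \left(75 \left(- \frac{1}{520}\right) - \frac{434}{1283}\right)\right) + 49 = \left(-1814 - \frac{64381}{133432}\right) + 49 = - \frac{242110029}{133432} + 49 = - \frac{235571861}{133432}$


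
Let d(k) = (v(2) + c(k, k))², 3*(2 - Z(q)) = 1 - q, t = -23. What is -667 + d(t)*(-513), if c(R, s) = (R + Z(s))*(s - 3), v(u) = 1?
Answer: -292423492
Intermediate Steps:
Z(q) = 5/3 + q/3 (Z(q) = 2 - (1 - q)/3 = 2 + (-⅓ + q/3) = 5/3 + q/3)
c(R, s) = (-3 + s)*(5/3 + R + s/3) (c(R, s) = (R + (5/3 + s/3))*(s - 3) = (5/3 + R + s/3)*(-3 + s) = (-3 + s)*(5/3 + R + s/3))
d(k) = (-4 + k² - 4*k + k*(5 + k)/3)² (d(k) = (1 + (-5 - k - 3*k + k*k + k*(5 + k)/3))² = (1 + (-5 - k - 3*k + k² + k*(5 + k)/3))² = (1 + (-5 + k² - 4*k + k*(5 + k)/3))² = (-4 + k² - 4*k + k*(5 + k)/3)²)
-667 + d(t)*(-513) = -667 + ((-12 - 7*(-23) + 4*(-23)²)²/9)*(-513) = -667 + ((-12 + 161 + 4*529)²/9)*(-513) = -667 + ((-12 + 161 + 2116)²/9)*(-513) = -667 + ((⅑)*2265²)*(-513) = -667 + ((⅑)*5130225)*(-513) = -667 + 570025*(-513) = -667 - 292422825 = -292423492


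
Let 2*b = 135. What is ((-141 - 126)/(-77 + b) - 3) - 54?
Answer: -549/19 ≈ -28.895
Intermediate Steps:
b = 135/2 (b = (1/2)*135 = 135/2 ≈ 67.500)
((-141 - 126)/(-77 + b) - 3) - 54 = ((-141 - 126)/(-77 + 135/2) - 3) - 54 = (-267/(-19/2) - 3) - 54 = (-267*(-2/19) - 3) - 54 = (534/19 - 3) - 54 = 477/19 - 54 = -549/19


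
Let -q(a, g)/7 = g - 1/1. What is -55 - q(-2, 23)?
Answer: 99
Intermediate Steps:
q(a, g) = 7 - 7*g (q(a, g) = -7*(g - 1/1) = -7*(g - 1*1) = -7*(g - 1) = -7*(-1 + g) = 7 - 7*g)
-55 - q(-2, 23) = -55 - (7 - 7*23) = -55 - (7 - 161) = -55 - 1*(-154) = -55 + 154 = 99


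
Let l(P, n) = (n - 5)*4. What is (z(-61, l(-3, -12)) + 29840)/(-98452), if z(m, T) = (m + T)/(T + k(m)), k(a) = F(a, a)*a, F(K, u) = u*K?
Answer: -2258380763/7451142716 ≈ -0.30309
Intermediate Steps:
l(P, n) = -20 + 4*n (l(P, n) = (-5 + n)*4 = -20 + 4*n)
F(K, u) = K*u
k(a) = a³ (k(a) = (a*a)*a = a²*a = a³)
z(m, T) = (T + m)/(T + m³) (z(m, T) = (m + T)/(T + m³) = (T + m)/(T + m³))
(z(-61, l(-3, -12)) + 29840)/(-98452) = (((-20 + 4*(-12)) - 61)/((-20 + 4*(-12)) + (-61)³) + 29840)/(-98452) = (((-20 - 48) - 61)/((-20 - 48) - 226981) + 29840)*(-1/98452) = ((-68 - 61)/(-68 - 226981) + 29840)*(-1/98452) = (-129/(-227049) + 29840)*(-1/98452) = (-1/227049*(-129) + 29840)*(-1/98452) = (43/75683 + 29840)*(-1/98452) = (2258380763/75683)*(-1/98452) = -2258380763/7451142716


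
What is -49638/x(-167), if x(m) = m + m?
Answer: 24819/167 ≈ 148.62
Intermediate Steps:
x(m) = 2*m
-49638/x(-167) = -49638/(2*(-167)) = -49638/(-334) = -49638*(-1/334) = 24819/167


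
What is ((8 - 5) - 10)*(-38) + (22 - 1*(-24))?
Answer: 312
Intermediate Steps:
((8 - 5) - 10)*(-38) + (22 - 1*(-24)) = (3 - 10)*(-38) + (22 + 24) = -7*(-38) + 46 = 266 + 46 = 312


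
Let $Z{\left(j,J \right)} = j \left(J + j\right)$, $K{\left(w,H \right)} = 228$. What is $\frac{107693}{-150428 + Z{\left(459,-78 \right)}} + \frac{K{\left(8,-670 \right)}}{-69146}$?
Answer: $\frac{531497525}{120763489} \approx 4.4011$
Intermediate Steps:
$\frac{107693}{-150428 + Z{\left(459,-78 \right)}} + \frac{K{\left(8,-670 \right)}}{-69146} = \frac{107693}{-150428 + 459 \left(-78 + 459\right)} + \frac{228}{-69146} = \frac{107693}{-150428 + 459 \cdot 381} + 228 \left(- \frac{1}{69146}\right) = \frac{107693}{-150428 + 174879} - \frac{114}{34573} = \frac{107693}{24451} - \frac{114}{34573} = \frac{531497525}{120763489}$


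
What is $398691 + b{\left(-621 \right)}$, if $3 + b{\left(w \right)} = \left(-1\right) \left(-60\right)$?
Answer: $398748$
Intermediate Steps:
$b{\left(w \right)} = 57$ ($b{\left(w \right)} = -3 - -60 = -3 + 60 = 57$)
$398691 + b{\left(-621 \right)} = 398691 + 57 = 398748$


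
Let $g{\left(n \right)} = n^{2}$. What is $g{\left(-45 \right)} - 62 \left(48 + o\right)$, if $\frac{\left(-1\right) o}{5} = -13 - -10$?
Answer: $-1881$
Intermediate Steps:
$o = 15$ ($o = - 5 \left(-13 - -10\right) = - 5 \left(-13 + 10\right) = \left(-5\right) \left(-3\right) = 15$)
$g{\left(-45 \right)} - 62 \left(48 + o\right) = \left(-45\right)^{2} - 62 \left(48 + 15\right) = 2025 - 3906 = -1881$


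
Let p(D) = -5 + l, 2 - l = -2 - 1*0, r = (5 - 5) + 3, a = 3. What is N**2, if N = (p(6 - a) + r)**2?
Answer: 16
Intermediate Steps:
r = 3 (r = 0 + 3 = 3)
l = 4 (l = 2 - (-2 - 1*0) = 2 - (-2 + 0) = 2 - 1*(-2) = 2 + 2 = 4)
p(D) = -1 (p(D) = -5 + 4 = -1)
N = 4 (N = (-1 + 3)**2 = 2**2 = 4)
N**2 = 4**2 = 16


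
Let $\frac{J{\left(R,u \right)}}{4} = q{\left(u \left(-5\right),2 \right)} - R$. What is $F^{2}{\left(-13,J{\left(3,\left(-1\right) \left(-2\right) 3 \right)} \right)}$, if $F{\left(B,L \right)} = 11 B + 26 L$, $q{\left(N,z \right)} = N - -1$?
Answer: $12047841$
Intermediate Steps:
$q{\left(N,z \right)} = 1 + N$ ($q{\left(N,z \right)} = N + 1 = 1 + N$)
$J{\left(R,u \right)} = 4 - 20 u - 4 R$ ($J{\left(R,u \right)} = 4 \left(\left(1 + u \left(-5\right)\right) - R\right) = 4 \left(\left(1 - 5 u\right) - R\right) = 4 \left(1 - R - 5 u\right) = 4 - 20 u - 4 R$)
$F^{2}{\left(-13,J{\left(3,\left(-1\right) \left(-2\right) 3 \right)} \right)} = \left(11 \left(-13\right) + 26 \left(4 - 20 \left(-1\right) \left(-2\right) 3 - 12\right)\right)^{2} = \left(-143 + 26 \left(4 - 20 \cdot 2 \cdot 3 - 12\right)\right)^{2} = \left(-143 + 26 \left(4 - 120 - 12\right)\right)^{2} = \left(-143 + 26 \left(-128\right)\right)^{2} = \left(-143 - 3328\right)^{2} = \left(-3471\right)^{2} = 12047841$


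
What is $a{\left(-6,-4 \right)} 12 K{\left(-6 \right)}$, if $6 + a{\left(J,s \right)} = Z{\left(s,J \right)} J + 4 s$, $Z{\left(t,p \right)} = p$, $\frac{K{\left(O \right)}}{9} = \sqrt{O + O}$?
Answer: $3024 i \sqrt{3} \approx 5237.7 i$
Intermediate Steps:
$K{\left(O \right)} = 9 \sqrt{2} \sqrt{O}$ ($K{\left(O \right)} = 9 \sqrt{O + O} = 9 \sqrt{2 O} = 9 \sqrt{2} \sqrt{O}$)
$a{\left(J,s \right)} = -6 + J^{2} + 4 s$ ($a{\left(J,s \right)} = -6 + \left(J J + 4 s\right) = -6 + \left(J^{2} + 4 s\right) = -6 + J^{2} + 4 s$)
$a{\left(-6,-4 \right)} 12 K{\left(-6 \right)} = \left(-6 + \left(-6\right)^{2} + 4 \left(-4\right)\right) 12 \cdot 9 \sqrt{2} \sqrt{-6} = \left(-6 + 36 - 16\right) 12 \cdot 9 \sqrt{2} i \sqrt{6} = 14 \cdot 12 \cdot 18 i \sqrt{3} = 168 \cdot 18 i \sqrt{3} = 3024 i \sqrt{3}$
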